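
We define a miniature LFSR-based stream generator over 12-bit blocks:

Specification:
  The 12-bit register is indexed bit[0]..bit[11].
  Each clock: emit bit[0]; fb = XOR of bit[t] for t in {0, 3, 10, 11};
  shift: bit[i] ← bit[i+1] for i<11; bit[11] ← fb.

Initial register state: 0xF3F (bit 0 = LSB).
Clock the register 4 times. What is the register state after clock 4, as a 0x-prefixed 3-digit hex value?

reg_0 = 0xF3F
clock 1: out=1, reg = 0x79F
clock 2: out=1, reg = 0xBCF
clock 3: out=1, reg = 0xDE7
clock 4: out=1, reg = 0xEF3

0xEF3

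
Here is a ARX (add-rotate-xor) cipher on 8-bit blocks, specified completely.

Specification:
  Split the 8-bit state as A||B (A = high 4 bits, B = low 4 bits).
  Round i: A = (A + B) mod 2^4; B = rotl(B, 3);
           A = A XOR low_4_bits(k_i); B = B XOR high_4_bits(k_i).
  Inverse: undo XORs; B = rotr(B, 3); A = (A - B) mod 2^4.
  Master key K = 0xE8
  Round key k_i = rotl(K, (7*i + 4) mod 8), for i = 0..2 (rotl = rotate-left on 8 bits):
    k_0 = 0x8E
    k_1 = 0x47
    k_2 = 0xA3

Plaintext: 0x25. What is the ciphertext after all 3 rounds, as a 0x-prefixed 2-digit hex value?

s_0 = plaintext = 0x25
s_1 = Round(s_0, k_0) = 0x92
s_2 = Round(s_1, k_1) = 0xC5
s_3 = Round(s_2, k_2) = 0x20

0x20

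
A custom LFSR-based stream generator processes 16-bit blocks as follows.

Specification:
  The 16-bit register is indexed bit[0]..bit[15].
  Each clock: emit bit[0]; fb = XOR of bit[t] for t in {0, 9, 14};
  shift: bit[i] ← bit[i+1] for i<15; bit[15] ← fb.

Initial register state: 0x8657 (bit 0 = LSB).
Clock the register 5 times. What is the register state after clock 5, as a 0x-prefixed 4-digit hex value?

0x7432

reg_0 = 0x8657
clock 1: out=1, reg = 0x432B
clock 2: out=1, reg = 0xA195
clock 3: out=1, reg = 0xD0CA
clock 4: out=0, reg = 0xE865
clock 5: out=1, reg = 0x7432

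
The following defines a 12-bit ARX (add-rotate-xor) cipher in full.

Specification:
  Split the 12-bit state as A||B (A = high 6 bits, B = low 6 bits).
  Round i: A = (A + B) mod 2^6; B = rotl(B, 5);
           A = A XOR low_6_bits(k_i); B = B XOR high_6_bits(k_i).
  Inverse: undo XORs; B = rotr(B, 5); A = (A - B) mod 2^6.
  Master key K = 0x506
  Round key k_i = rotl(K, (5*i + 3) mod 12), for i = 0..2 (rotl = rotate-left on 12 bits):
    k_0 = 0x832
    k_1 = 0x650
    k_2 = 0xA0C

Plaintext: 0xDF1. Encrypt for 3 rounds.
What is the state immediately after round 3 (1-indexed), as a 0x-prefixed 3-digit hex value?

s_0 = plaintext = 0xDF1
s_1 = Round(s_0, k_0) = 0x698
s_2 = Round(s_1, k_1) = 0x895
s_3 = Round(s_2, k_2) = 0xEC2

0xEC2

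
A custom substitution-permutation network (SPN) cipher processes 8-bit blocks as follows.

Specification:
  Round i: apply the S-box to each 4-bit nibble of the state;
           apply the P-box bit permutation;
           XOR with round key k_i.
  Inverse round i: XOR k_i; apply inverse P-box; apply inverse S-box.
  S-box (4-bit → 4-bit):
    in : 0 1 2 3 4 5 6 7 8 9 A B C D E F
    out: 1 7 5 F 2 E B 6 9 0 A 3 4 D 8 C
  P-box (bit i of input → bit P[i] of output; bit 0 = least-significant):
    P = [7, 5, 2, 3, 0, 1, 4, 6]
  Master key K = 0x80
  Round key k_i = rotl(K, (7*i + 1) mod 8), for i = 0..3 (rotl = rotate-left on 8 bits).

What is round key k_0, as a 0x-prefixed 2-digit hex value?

K = 0x80
k_0 = rotl(K, (7*0+1) mod 8) = rotl(K, 1) = 0x01

0x01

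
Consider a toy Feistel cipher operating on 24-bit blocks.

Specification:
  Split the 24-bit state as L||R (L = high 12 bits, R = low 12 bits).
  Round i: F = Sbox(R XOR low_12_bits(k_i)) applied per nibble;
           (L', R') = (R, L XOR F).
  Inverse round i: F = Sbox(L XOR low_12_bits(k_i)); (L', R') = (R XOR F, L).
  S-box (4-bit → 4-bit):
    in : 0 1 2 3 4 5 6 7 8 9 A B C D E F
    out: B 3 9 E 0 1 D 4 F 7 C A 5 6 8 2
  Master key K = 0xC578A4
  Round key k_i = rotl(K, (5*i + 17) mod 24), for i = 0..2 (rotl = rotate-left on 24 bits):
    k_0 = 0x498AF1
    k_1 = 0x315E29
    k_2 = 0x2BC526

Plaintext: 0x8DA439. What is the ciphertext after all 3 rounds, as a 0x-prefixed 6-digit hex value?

0xCFC7E9

s_0 = plaintext = 0x8DA439
s_1 = Round(s_0, k_0) = 0x439085
s_2 = Round(s_1, k_1) = 0x085CFC
s_3 = Round(s_2, k_2) = 0xCFC7E9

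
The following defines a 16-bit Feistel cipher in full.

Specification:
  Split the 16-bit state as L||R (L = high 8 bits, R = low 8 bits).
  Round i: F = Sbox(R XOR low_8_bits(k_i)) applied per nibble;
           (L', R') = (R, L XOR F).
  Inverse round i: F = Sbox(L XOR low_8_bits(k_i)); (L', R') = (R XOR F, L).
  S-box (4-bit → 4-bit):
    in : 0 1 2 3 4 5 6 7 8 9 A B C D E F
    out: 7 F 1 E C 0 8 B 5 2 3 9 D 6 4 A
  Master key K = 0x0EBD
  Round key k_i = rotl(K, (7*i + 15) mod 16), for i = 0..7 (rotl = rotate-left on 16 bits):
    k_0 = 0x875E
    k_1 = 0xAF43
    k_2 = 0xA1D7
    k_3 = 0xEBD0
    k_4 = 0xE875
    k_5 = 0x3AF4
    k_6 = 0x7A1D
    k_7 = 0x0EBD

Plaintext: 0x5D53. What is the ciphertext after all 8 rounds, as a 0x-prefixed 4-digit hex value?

0xB283

s_0 = plaintext = 0x5D53
s_1 = Round(s_0, k_0) = 0x532B
s_2 = Round(s_1, k_1) = 0x2BD6
s_3 = Round(s_2, k_2) = 0xD654
s_4 = Round(s_3, k_3) = 0x548A
s_5 = Round(s_4, k_4) = 0x8AFE
s_6 = Round(s_5, k_5) = 0xFEF9
s_7 = Round(s_6, k_6) = 0xF9B2
s_8 = Round(s_7, k_7) = 0xB283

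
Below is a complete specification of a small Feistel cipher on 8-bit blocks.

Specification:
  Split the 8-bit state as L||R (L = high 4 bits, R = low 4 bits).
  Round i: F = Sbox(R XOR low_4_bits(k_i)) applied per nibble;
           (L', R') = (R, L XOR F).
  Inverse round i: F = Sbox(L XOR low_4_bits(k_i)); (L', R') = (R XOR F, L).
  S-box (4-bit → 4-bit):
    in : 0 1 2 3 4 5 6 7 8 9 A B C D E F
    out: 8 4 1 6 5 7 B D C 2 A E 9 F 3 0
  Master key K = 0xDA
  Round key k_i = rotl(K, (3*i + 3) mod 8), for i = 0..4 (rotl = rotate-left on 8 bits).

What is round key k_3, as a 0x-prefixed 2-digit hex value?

K = 0xDA
k_0 = rotl(K, (3*0+3) mod 8) = rotl(K, 3) = 0xD6
k_1 = rotl(K, (3*1+3) mod 8) = rotl(K, 6) = 0xB6
k_2 = rotl(K, (3*2+3) mod 8) = rotl(K, 1) = 0xB5
k_3 = rotl(K, (3*3+3) mod 8) = rotl(K, 4) = 0xAD

0xAD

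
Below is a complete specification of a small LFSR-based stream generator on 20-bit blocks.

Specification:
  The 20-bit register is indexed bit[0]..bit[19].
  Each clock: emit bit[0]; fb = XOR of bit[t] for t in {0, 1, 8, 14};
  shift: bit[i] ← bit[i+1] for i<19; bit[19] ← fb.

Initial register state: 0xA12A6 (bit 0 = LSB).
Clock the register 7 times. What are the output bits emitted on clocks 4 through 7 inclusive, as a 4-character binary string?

0010

reg_0 = 0xA12A6
clock 1: out=0, reg = 0xD0953
clock 2: out=1, reg = 0xE84A9
clock 3: out=1, reg = 0xF4254
clock 4: out=0, reg = 0xFA12A
clock 5: out=0, reg = 0x7D095
clock 6: out=1, reg = 0x3E84A
clock 7: out=0, reg = 0x1F425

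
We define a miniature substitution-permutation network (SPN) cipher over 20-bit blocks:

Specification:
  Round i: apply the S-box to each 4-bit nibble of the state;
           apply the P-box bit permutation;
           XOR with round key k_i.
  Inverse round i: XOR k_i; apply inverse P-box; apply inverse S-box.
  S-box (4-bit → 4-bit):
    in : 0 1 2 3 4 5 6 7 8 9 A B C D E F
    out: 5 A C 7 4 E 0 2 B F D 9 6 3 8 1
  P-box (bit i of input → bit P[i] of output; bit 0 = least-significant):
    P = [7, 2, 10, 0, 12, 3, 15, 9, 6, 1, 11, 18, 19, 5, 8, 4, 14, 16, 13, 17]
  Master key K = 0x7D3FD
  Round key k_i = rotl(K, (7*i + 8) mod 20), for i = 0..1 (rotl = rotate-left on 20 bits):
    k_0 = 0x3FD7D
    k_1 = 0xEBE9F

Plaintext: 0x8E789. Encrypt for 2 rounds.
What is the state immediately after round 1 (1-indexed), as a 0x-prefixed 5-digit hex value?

0x0ABE2

s_0 = plaintext = 0x8E789
s_1 = Round(s_0, k_0) = 0x0ABE2
s_2 = Round(s_1, k_1) = 0x2D9CE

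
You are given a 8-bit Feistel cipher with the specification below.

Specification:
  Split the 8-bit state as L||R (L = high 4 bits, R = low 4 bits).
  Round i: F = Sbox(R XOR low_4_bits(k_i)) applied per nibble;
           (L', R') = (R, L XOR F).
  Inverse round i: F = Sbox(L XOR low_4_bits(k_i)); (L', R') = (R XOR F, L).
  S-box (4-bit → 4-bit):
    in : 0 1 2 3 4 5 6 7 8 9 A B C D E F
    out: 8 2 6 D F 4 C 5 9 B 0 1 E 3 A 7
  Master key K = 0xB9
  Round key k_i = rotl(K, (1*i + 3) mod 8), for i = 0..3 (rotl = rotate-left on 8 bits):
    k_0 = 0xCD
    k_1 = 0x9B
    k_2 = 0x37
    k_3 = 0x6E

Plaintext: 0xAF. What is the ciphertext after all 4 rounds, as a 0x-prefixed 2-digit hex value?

0xF8

s_0 = plaintext = 0xAF
s_1 = Round(s_0, k_0) = 0xFC
s_2 = Round(s_1, k_1) = 0xCA
s_3 = Round(s_2, k_2) = 0xAF
s_4 = Round(s_3, k_3) = 0xF8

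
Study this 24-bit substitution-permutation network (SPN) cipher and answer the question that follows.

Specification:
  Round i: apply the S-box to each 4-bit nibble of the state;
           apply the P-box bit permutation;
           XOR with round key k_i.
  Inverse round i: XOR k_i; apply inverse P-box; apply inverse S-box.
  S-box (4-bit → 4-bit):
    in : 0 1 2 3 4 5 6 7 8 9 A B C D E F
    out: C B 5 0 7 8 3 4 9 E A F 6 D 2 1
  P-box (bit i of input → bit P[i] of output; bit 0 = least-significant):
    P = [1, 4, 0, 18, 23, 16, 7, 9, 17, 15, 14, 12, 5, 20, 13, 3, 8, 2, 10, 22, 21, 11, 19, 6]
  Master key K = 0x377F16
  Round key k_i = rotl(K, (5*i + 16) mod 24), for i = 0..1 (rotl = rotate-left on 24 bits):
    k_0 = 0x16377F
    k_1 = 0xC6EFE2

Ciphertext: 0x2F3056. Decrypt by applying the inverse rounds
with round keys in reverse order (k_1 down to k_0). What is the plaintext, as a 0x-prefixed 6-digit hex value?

s_0 = ciphertext = 0x2F3056
s_1 = InvRound(s_0, k_1) = 0x4BF9BE
s_2 = InvRound(s_1, k_0) = 0x90EC90

0x90EC90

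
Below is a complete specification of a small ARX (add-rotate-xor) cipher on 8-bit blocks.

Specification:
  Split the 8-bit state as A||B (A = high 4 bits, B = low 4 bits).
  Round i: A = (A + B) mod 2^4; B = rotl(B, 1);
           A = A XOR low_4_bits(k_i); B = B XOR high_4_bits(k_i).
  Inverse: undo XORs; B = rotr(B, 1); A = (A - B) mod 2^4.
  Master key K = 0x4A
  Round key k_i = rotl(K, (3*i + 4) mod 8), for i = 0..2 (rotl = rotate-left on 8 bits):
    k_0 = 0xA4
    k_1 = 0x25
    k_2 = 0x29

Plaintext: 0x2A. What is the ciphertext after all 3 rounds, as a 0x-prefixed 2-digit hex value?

s_0 = plaintext = 0x2A
s_1 = Round(s_0, k_0) = 0x8F
s_2 = Round(s_1, k_1) = 0x2D
s_3 = Round(s_2, k_2) = 0x69

0x69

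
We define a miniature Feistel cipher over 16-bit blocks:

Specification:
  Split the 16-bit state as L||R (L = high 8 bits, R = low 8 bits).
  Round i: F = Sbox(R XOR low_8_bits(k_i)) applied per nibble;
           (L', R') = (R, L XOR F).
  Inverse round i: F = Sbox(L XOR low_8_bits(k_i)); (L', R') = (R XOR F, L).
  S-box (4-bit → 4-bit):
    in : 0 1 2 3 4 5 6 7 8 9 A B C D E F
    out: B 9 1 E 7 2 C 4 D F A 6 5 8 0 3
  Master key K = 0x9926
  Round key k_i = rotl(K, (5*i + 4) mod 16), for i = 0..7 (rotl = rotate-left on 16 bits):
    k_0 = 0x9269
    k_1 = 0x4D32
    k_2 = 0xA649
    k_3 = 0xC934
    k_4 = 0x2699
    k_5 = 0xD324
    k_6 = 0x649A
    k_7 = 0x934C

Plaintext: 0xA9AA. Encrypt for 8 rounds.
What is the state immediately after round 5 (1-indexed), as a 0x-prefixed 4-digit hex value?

0x52C8

s_0 = plaintext = 0xA9AA
s_1 = Round(s_0, k_0) = 0xAAF7
s_2 = Round(s_1, k_1) = 0xF7F8
s_3 = Round(s_2, k_2) = 0xF89E
s_4 = Round(s_3, k_3) = 0x9E52
s_5 = Round(s_4, k_4) = 0x52C8
s_6 = Round(s_5, k_5) = 0xC857
s_7 = Round(s_6, k_6) = 0x5790
s_8 = Round(s_7, k_7) = 0x90D2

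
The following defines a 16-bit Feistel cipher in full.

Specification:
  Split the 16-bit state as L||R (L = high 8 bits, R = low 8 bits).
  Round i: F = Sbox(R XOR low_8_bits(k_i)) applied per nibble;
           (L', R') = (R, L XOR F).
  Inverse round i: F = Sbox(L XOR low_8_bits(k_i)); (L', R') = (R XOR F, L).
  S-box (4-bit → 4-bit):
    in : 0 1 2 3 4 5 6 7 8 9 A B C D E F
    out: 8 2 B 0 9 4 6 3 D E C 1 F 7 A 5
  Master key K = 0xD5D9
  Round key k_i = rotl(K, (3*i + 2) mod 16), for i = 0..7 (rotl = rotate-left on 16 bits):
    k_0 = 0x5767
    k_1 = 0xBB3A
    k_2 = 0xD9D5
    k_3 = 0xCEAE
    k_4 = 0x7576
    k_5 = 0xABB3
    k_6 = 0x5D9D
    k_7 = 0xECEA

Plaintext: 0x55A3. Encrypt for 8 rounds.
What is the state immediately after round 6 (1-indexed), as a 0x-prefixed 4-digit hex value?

s_0 = plaintext = 0x55A3
s_1 = Round(s_0, k_0) = 0xA3AC
s_2 = Round(s_1, k_1) = 0xAC45
s_3 = Round(s_2, k_2) = 0x4544
s_4 = Round(s_3, k_3) = 0x44E9
s_5 = Round(s_4, k_4) = 0xE9A1
s_6 = Round(s_5, k_5) = 0xA1C2
s_7 = Round(s_6, k_6) = 0xC2E4
s_8 = Round(s_7, k_7) = 0xE448

0xA1C2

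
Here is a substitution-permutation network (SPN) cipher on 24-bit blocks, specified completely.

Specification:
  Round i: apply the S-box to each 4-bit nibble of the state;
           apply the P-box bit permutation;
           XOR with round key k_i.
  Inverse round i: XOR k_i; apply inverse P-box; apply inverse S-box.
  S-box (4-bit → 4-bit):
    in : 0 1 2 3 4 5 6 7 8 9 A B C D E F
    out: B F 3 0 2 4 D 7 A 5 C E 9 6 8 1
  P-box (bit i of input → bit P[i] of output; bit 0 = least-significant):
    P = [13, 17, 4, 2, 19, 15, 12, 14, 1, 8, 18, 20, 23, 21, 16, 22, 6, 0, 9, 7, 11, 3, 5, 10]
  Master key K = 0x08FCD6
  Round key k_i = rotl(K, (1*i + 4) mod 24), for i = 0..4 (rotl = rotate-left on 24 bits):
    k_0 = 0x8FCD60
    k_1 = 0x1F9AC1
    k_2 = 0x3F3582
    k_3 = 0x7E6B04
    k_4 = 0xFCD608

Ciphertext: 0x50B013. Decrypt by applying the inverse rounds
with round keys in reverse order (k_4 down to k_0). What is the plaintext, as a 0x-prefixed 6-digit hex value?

0x7D3EEB

s_0 = ciphertext = 0x50B013
s_1 = InvRound(s_0, k_4) = 0x8D29C9
s_2 = InvRound(s_1, k_3) = 0x411EE8
s_3 = InvRound(s_2, k_2) = 0x7981F2
s_4 = InvRound(s_3, k_1) = 0x9D875D
s_5 = InvRound(s_4, k_0) = 0x7D3EEB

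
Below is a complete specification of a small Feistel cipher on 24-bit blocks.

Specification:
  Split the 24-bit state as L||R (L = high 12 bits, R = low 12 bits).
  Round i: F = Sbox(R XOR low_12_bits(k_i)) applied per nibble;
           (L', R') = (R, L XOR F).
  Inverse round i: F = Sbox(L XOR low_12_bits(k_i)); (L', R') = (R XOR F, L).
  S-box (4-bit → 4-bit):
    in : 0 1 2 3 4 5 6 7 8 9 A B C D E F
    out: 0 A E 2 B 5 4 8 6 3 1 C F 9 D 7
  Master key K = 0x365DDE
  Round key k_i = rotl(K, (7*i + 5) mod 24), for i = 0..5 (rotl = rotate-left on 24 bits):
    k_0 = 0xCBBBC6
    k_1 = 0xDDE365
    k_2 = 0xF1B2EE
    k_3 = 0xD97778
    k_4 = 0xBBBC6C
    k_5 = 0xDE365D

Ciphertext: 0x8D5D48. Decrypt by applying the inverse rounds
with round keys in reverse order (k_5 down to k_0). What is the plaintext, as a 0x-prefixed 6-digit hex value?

0x85413C

s_0 = ciphertext = 0x8D5D48
s_1 = InvRound(s_0, k_5) = 0x02E8D5
s_2 = InvRound(s_1, k_4) = 0x76B02E
s_3 = InvRound(s_2, k_3) = 0x08C76B
s_4 = InvRound(s_3, k_2) = 0x92508C
s_5 = InvRound(s_4, k_1) = 0x13C925
s_6 = InvRound(s_5, k_0) = 0x85413C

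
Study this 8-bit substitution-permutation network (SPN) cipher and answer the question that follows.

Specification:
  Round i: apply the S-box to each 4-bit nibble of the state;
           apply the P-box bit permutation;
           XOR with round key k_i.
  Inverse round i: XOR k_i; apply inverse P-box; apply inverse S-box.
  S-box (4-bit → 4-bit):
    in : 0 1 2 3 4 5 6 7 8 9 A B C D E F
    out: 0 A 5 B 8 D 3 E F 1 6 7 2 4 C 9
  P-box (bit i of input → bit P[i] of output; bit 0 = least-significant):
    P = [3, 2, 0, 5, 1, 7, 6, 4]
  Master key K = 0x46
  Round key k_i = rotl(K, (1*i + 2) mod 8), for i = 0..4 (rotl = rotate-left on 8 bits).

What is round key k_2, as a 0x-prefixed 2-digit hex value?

K = 0x46
k_0 = rotl(K, (1*0+2) mod 8) = rotl(K, 2) = 0x19
k_1 = rotl(K, (1*1+2) mod 8) = rotl(K, 3) = 0x32
k_2 = rotl(K, (1*2+2) mod 8) = rotl(K, 4) = 0x64

0x64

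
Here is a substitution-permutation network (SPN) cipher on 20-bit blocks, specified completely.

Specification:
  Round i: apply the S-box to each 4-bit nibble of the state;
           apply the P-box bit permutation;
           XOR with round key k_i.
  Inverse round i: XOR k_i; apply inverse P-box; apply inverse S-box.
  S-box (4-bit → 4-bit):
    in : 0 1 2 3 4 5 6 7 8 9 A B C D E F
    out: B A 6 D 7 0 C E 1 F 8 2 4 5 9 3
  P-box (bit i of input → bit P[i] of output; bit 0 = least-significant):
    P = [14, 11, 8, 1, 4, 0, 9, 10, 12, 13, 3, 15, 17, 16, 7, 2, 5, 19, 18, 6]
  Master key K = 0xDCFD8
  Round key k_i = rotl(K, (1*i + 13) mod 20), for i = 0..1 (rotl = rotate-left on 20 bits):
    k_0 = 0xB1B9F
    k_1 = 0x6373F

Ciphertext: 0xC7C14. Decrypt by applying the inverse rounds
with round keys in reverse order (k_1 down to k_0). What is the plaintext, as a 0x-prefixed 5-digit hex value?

0xD6E36

s_0 = ciphertext = 0xC7C14
s_1 = InvRound(s_0, k_1) = 0xF8C29
s_2 = InvRound(s_1, k_0) = 0xD6E36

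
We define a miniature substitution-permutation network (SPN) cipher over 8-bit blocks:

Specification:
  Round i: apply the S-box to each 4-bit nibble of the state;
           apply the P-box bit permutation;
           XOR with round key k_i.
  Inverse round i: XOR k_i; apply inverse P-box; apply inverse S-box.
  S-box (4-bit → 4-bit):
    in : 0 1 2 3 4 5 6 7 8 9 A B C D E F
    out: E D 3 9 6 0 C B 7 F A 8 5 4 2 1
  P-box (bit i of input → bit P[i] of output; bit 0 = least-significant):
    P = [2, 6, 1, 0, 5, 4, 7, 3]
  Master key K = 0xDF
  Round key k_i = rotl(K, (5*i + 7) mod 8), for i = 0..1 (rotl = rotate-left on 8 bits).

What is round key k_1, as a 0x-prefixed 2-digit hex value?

K = 0xDF
k_0 = rotl(K, (5*0+7) mod 8) = rotl(K, 7) = 0xEF
k_1 = rotl(K, (5*1+7) mod 8) = rotl(K, 4) = 0xFD

0xFD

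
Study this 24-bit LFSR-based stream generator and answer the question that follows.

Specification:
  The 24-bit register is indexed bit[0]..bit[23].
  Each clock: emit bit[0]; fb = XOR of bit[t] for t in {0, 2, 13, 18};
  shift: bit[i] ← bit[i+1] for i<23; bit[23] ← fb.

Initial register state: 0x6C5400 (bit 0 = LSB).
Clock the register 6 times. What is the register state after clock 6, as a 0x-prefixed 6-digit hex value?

reg_0 = 0x6C5400
clock 1: out=0, reg = 0xB62A00
clock 2: out=0, reg = 0x5B1500
clock 3: out=0, reg = 0x2D8A80
clock 4: out=0, reg = 0x96C540
clock 5: out=0, reg = 0xCB62A0
clock 6: out=0, reg = 0xE5B150

0xE5B150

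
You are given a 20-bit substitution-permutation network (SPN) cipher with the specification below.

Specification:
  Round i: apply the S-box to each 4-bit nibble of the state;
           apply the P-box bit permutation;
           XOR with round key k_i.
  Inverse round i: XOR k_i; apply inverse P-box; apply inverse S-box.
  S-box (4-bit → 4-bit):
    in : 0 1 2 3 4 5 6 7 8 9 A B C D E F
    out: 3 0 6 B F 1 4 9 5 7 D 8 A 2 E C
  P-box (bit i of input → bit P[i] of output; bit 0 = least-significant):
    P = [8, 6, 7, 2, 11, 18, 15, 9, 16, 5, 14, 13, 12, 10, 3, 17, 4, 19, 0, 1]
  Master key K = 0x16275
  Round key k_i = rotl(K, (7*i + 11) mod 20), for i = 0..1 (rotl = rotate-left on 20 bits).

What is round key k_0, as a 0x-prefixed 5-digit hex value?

0x3A8B1

K = 0x16275
k_0 = rotl(K, (7*0+11) mod 20) = rotl(K, 11) = 0x3A8B1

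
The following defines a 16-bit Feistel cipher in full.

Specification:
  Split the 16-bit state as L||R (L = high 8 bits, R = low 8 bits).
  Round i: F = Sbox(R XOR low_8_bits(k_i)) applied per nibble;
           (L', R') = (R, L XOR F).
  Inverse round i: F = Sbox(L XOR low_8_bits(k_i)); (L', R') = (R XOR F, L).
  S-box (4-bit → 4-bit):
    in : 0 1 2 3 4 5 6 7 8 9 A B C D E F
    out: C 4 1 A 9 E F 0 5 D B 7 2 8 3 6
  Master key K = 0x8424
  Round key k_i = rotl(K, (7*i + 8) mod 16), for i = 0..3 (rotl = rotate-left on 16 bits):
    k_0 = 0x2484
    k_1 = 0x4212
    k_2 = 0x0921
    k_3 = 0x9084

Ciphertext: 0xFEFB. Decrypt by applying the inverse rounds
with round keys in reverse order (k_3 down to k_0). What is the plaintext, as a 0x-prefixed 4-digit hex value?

0x2E05

s_0 = ciphertext = 0xFEFB
s_1 = InvRound(s_0, k_3) = 0xF0FE
s_2 = InvRound(s_1, k_2) = 0x7AF0
s_3 = InvRound(s_2, k_1) = 0x057A
s_4 = InvRound(s_3, k_0) = 0x2E05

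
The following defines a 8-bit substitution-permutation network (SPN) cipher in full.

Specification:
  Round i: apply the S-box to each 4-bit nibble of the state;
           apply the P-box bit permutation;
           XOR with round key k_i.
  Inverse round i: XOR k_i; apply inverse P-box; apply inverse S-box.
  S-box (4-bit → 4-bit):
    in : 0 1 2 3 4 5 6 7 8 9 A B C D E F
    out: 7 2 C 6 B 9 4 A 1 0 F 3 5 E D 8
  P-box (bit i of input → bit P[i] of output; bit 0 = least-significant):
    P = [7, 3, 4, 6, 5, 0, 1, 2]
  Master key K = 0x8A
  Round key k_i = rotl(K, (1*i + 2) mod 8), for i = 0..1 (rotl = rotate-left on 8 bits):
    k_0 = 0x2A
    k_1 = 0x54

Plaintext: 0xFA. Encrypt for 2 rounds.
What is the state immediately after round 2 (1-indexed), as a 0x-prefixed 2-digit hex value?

0x40

s_0 = plaintext = 0xFA
s_1 = Round(s_0, k_0) = 0xF6
s_2 = Round(s_1, k_1) = 0x40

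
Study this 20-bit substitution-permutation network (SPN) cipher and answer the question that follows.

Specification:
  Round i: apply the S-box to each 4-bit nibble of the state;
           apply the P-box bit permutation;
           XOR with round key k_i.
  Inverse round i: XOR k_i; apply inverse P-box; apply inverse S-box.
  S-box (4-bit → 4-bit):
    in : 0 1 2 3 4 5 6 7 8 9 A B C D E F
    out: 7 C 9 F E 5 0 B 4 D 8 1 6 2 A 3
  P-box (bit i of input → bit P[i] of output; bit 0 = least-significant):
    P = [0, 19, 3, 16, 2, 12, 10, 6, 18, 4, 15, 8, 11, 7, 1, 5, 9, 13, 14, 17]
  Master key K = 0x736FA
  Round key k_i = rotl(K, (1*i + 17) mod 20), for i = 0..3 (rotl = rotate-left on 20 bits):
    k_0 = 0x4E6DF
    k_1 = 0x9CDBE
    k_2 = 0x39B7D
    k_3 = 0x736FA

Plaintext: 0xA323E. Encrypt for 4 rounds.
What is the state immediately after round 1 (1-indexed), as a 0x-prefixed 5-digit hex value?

0xBFB39

s_0 = plaintext = 0xA323E
s_1 = Round(s_0, k_0) = 0xBFB39
s_2 = Round(s_1, k_1) = 0xCD373
s_3 = Round(s_2, k_2) = 0xE6AA0
s_4 = Round(s_3, k_3) = 0xD17B3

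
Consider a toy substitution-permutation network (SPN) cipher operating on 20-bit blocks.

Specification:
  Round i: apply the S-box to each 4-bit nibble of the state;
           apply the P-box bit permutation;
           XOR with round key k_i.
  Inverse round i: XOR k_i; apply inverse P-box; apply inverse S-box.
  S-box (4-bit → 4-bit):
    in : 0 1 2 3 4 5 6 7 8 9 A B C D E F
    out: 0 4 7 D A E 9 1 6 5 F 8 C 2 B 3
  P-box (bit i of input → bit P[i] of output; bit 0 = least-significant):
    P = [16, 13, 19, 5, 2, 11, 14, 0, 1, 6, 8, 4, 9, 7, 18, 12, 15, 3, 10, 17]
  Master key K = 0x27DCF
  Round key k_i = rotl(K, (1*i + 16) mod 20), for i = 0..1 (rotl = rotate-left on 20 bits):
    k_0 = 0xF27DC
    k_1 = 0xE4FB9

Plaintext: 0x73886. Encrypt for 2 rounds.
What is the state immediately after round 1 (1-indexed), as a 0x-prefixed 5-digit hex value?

0xAFCBC

s_0 = plaintext = 0x73886
s_1 = Round(s_0, k_0) = 0xAFCBC
s_2 = Round(s_1, k_1) = 0x4C800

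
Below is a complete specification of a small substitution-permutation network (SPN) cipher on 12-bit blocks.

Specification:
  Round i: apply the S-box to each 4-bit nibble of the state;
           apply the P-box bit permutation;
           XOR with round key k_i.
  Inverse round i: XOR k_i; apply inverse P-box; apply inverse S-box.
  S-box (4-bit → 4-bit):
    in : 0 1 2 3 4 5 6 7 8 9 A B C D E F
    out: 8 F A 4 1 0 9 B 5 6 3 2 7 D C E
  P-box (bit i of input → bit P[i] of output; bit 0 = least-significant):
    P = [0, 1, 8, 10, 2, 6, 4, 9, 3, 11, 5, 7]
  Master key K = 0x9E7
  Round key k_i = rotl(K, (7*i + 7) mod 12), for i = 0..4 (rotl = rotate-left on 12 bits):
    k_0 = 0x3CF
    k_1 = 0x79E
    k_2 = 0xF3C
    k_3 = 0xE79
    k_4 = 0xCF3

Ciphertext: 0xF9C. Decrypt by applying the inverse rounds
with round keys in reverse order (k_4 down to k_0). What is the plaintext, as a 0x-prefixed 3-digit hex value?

0x92B

s_0 = ciphertext = 0xF9C
s_1 = InvRound(s_0, k_4) = 0x87C
s_2 = InvRound(s_1, k_3) = 0x566
s_3 = InvRound(s_2, k_2) = 0xAFB
s_4 = InvRound(s_3, k_1) = 0x9AD
s_5 = InvRound(s_4, k_0) = 0x92B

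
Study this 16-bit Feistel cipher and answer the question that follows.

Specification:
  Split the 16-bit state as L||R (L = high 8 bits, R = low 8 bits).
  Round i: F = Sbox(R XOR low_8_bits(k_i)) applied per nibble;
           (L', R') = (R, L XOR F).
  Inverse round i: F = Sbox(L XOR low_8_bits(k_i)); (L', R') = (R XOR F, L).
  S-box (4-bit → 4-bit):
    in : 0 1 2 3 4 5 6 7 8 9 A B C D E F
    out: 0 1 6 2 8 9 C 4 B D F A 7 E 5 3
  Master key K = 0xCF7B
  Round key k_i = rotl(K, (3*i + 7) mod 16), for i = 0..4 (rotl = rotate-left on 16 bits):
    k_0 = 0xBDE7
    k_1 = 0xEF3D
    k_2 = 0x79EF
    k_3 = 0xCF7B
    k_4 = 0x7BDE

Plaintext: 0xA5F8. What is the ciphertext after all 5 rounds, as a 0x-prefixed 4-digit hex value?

s_0 = plaintext = 0xA5F8
s_1 = Round(s_0, k_0) = 0xF8B6
s_2 = Round(s_1, k_1) = 0xB642
s_3 = Round(s_2, k_2) = 0x4248
s_4 = Round(s_3, k_3) = 0x4860
s_5 = Round(s_4, k_4) = 0x60ED

0x60ED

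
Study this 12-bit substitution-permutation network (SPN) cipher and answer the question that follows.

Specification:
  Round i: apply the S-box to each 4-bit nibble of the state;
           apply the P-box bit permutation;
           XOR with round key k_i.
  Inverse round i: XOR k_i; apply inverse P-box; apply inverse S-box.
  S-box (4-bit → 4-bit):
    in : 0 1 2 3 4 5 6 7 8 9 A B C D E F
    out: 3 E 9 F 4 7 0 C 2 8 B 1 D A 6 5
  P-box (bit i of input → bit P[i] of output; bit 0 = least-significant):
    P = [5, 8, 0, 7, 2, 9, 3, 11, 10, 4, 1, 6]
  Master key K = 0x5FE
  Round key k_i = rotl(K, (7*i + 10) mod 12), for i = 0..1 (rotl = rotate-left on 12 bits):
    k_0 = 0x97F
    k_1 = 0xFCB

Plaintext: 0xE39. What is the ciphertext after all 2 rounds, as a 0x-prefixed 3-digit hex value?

0x810

s_0 = plaintext = 0xE39
s_1 = Round(s_0, k_0) = 0x3E1
s_2 = Round(s_1, k_1) = 0x810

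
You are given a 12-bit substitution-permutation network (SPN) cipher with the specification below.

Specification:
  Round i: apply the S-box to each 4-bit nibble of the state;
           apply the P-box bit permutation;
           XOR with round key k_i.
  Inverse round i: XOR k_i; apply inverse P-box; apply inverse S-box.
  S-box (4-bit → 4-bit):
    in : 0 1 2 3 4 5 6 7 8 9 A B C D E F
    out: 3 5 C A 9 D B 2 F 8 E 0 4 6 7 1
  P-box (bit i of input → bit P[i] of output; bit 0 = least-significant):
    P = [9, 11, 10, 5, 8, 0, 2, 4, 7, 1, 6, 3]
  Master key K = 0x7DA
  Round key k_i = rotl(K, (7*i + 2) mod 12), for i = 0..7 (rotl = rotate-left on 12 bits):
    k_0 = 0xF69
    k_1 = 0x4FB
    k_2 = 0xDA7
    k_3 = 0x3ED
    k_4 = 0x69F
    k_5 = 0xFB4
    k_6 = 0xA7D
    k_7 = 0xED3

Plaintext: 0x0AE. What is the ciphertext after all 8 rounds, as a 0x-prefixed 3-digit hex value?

0x7D2

s_0 = plaintext = 0x0AE
s_1 = Round(s_0, k_0) = 0x1FE
s_2 = Round(s_1, k_1) = 0xB3B
s_3 = Round(s_2, k_2) = 0xDB6
s_4 = Round(s_3, k_3) = 0x98F
s_5 = Round(s_4, k_4) = 0x582
s_6 = Round(s_5, k_5) = 0xA49
s_7 = Round(s_6, k_6) = 0xB07
s_8 = Round(s_7, k_7) = 0x7D2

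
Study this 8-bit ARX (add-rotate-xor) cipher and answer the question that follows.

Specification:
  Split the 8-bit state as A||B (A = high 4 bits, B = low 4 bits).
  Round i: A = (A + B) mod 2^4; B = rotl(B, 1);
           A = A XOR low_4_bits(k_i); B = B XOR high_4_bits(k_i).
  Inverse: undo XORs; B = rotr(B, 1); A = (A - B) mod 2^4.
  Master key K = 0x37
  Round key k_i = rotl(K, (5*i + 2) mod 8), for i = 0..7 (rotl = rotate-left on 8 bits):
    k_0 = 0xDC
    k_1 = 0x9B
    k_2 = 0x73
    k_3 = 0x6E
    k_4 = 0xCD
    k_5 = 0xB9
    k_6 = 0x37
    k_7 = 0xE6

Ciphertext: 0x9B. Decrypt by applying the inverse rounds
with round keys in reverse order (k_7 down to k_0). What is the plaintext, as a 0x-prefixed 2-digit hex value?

0xDB

s_0 = ciphertext = 0x9B
s_1 = InvRound(s_0, k_7) = 0x5A
s_2 = InvRound(s_1, k_6) = 0x6C
s_3 = InvRound(s_2, k_5) = 0x4B
s_4 = InvRound(s_3, k_4) = 0xEB
s_5 = InvRound(s_4, k_3) = 0x2E
s_6 = InvRound(s_5, k_2) = 0x5C
s_7 = InvRound(s_6, k_1) = 0x4A
s_8 = InvRound(s_7, k_0) = 0xDB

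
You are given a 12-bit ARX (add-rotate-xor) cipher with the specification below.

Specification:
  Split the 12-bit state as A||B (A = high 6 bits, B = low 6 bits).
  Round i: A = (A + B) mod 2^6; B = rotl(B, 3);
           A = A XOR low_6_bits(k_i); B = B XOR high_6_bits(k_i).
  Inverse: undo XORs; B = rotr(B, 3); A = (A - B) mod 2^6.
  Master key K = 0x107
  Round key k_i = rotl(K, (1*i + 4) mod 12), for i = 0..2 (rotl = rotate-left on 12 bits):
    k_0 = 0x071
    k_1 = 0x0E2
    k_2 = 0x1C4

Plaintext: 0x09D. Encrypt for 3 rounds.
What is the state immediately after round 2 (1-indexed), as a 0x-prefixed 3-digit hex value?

0xE96

s_0 = plaintext = 0x09D
s_1 = Round(s_0, k_0) = 0xBAA
s_2 = Round(s_1, k_1) = 0xE96
s_3 = Round(s_2, k_2) = 0x535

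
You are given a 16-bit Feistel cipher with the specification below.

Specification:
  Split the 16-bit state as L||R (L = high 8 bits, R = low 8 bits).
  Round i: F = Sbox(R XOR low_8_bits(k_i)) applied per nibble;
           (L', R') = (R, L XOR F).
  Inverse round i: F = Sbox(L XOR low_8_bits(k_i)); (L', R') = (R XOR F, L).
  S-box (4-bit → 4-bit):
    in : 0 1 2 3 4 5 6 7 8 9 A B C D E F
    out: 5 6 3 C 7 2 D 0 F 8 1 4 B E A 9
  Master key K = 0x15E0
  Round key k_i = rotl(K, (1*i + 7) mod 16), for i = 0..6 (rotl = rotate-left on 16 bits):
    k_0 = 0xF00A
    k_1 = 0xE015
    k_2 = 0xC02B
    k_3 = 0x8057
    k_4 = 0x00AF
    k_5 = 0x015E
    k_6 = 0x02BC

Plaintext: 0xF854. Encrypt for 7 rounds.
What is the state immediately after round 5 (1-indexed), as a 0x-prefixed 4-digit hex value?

s_0 = plaintext = 0xF854
s_1 = Round(s_0, k_0) = 0x54D2
s_2 = Round(s_1, k_1) = 0xD2E4
s_3 = Round(s_2, k_2) = 0xE46B
s_4 = Round(s_3, k_3) = 0x6B2F
s_5 = Round(s_4, k_4) = 0x2F9E
s_6 = Round(s_5, k_5) = 0x9E9A
s_7 = Round(s_6, k_6) = 0x9AA3

0x2F9E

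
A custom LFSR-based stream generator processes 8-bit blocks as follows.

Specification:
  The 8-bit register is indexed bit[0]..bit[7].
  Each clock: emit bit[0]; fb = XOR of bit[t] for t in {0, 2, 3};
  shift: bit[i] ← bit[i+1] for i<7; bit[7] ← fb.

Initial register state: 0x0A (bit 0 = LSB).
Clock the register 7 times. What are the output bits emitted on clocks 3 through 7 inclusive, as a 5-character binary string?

01000

reg_0 = 0x0A
clock 1: out=0, reg = 0x85
clock 2: out=1, reg = 0x42
clock 3: out=0, reg = 0x21
clock 4: out=1, reg = 0x90
clock 5: out=0, reg = 0x48
clock 6: out=0, reg = 0xA4
clock 7: out=0, reg = 0xD2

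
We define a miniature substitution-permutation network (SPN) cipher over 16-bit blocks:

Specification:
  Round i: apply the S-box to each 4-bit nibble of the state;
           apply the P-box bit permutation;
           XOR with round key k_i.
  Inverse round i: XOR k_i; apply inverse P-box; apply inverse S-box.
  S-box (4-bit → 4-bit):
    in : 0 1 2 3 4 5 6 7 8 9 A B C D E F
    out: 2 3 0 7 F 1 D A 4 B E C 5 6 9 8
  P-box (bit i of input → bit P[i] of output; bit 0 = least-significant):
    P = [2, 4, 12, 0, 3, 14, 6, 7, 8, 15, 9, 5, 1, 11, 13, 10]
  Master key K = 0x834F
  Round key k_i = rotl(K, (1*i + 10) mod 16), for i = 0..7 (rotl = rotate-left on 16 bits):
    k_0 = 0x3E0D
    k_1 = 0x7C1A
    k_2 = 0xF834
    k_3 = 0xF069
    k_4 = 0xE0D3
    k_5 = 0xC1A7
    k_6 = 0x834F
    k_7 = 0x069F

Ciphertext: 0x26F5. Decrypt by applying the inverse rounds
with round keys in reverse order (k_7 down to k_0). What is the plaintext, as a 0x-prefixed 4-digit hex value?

s_0 = ciphertext = 0x26F5
s_1 = InvRound(s_0, k_7) = 0xCFC2
s_2 = InvRound(s_1, k_6) = 0x729E
s_3 = InvRound(s_2, k_5) = 0x845A
s_4 = InvRound(s_3, k_4) = 0xB29F
s_5 = InvRound(s_4, k_3) = 0x5BA1
s_6 = InvRound(s_5, k_2) = 0x83F9
s_7 = InvRound(s_6, k_1) = 0x44AB
s_8 = InvRound(s_7, k_0) = 0x3B7C

0x3B7C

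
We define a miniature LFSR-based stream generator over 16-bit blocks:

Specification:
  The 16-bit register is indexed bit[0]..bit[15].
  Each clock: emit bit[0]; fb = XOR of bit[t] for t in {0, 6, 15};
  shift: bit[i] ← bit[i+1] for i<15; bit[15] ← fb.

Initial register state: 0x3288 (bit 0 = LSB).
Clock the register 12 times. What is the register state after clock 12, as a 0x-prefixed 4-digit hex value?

0x63E3

reg_0 = 0x3288
clock 1: out=0, reg = 0x1944
clock 2: out=0, reg = 0x8CA2
clock 3: out=0, reg = 0xC651
clock 4: out=1, reg = 0xE328
clock 5: out=0, reg = 0xF194
clock 6: out=0, reg = 0xF8CA
clock 7: out=0, reg = 0x7C65
clock 8: out=1, reg = 0x3E32
clock 9: out=0, reg = 0x1F19
clock 10: out=1, reg = 0x8F8C
clock 11: out=0, reg = 0xC7C6
clock 12: out=0, reg = 0x63E3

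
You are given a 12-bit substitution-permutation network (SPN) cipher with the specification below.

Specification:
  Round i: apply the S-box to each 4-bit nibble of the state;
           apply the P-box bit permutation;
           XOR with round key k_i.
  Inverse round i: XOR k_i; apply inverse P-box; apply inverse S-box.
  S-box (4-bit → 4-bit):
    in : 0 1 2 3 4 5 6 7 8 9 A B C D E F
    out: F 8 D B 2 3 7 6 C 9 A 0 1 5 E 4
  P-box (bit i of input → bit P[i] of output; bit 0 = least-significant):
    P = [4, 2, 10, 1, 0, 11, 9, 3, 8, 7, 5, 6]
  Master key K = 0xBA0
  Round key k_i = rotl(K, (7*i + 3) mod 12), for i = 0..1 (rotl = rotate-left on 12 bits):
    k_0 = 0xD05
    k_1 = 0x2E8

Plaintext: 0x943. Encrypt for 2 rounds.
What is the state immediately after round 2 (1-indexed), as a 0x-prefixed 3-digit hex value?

s_0 = plaintext = 0x943
s_1 = Round(s_0, k_0) = 0x453
s_2 = Round(s_1, k_1) = 0xA7F

0xA7F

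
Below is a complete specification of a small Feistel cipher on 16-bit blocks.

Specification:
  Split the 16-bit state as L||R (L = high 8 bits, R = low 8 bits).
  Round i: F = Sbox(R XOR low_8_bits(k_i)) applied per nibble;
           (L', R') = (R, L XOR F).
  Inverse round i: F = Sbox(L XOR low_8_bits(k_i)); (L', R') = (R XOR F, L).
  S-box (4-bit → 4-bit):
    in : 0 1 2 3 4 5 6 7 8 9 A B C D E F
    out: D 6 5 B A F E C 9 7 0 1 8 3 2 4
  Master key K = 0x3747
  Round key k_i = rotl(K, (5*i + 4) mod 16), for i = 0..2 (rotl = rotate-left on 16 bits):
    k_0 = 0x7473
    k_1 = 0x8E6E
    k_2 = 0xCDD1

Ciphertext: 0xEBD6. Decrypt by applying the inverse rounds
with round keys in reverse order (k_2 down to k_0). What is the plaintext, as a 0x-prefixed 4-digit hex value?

s_0 = ciphertext = 0xEBD6
s_1 = InvRound(s_0, k_2) = 0x66EB
s_2 = InvRound(s_1, k_1) = 0x3266
s_3 = InvRound(s_2, k_0) = 0xC032

0xC032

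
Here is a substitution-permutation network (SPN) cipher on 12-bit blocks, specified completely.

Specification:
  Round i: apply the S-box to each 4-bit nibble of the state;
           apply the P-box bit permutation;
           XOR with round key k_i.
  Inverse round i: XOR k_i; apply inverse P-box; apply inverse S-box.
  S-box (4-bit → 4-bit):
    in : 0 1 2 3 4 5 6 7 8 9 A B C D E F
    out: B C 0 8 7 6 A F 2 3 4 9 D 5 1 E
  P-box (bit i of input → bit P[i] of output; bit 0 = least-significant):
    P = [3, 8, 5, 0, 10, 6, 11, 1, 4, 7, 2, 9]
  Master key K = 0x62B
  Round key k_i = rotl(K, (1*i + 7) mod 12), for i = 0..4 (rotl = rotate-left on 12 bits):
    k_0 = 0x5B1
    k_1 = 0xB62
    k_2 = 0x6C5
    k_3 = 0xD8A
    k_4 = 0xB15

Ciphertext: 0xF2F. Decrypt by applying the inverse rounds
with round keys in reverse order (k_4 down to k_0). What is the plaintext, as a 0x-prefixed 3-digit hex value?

s_0 = ciphertext = 0xF2F
s_1 = InvRound(s_0, k_4) = 0xEBD
s_2 = InvRound(s_1, k_3) = 0xC3F
s_3 = InvRound(s_2, k_2) = 0x0FD
s_4 = InvRound(s_3, k_1) = 0x710
s_5 = InvRound(s_4, k_0) = 0x621

0x621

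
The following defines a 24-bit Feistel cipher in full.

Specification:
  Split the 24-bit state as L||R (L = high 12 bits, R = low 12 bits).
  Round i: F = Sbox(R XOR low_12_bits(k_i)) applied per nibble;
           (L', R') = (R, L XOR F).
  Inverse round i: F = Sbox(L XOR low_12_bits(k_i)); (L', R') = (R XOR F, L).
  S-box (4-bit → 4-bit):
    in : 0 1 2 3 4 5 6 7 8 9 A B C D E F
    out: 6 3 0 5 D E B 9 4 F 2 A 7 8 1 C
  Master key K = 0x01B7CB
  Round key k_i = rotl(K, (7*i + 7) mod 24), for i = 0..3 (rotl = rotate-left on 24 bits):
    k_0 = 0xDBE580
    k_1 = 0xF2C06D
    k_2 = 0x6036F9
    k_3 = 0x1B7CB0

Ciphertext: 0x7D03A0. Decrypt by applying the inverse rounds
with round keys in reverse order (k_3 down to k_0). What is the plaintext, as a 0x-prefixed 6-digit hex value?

s_0 = ciphertext = 0x7D03A0
s_1 = InvRound(s_0, k_3) = 0x9167D0
s_2 = InvRound(s_1, k_2) = 0xBCC916
s_3 = InvRound(s_2, k_1) = 0x335BCC
s_4 = InvRound(s_3, k_0) = 0x062335

0x062335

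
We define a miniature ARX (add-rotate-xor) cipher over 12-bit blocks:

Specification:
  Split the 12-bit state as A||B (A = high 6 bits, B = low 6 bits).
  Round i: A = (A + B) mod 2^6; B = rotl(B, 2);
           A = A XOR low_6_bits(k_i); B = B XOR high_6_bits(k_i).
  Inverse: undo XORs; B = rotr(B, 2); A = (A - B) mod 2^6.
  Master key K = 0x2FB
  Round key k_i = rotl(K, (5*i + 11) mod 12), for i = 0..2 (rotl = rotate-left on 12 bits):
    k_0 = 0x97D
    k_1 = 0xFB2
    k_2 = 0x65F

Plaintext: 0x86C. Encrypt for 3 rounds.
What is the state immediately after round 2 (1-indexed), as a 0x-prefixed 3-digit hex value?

s_0 = plaintext = 0x86C
s_1 = Round(s_0, k_0) = 0xC17
s_2 = Round(s_1, k_1) = 0xD63
s_3 = Round(s_2, k_2) = 0x1D7

0xD63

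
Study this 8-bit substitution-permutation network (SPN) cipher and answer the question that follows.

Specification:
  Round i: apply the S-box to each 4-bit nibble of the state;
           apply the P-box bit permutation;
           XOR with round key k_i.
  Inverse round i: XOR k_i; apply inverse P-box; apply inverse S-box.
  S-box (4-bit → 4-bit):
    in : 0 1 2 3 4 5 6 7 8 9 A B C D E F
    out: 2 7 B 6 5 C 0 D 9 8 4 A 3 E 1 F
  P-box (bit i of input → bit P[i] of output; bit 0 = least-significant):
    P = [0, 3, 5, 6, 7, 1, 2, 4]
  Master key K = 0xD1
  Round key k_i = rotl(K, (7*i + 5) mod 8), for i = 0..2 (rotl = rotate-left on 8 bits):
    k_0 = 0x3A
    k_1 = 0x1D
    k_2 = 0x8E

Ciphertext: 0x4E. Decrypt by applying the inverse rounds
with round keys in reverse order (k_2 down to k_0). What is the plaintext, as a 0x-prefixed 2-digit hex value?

0x32

s_0 = ciphertext = 0x4E
s_1 = InvRound(s_0, k_2) = 0xE9
s_2 = InvRound(s_1, k_1) = 0x75
s_3 = InvRound(s_2, k_0) = 0x32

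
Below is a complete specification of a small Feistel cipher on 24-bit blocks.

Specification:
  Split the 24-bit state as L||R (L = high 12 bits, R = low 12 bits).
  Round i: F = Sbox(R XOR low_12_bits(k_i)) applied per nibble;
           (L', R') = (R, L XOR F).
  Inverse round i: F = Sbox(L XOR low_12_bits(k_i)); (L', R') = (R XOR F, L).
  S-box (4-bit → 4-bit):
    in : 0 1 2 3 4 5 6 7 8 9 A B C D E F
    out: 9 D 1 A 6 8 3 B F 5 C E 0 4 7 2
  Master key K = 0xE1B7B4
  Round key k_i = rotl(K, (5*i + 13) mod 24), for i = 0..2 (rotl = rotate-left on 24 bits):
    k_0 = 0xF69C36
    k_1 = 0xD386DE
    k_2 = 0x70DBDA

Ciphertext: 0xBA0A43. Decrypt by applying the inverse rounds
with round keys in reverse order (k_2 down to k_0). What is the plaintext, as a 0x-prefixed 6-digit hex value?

0x1013BD

s_0 = ciphertext = 0xBA0A43
s_1 = InvRound(s_0, k_2) = 0x3FFBA0
s_2 = InvRound(s_1, k_1) = 0x3BD3FF
s_3 = InvRound(s_2, k_0) = 0x1013BD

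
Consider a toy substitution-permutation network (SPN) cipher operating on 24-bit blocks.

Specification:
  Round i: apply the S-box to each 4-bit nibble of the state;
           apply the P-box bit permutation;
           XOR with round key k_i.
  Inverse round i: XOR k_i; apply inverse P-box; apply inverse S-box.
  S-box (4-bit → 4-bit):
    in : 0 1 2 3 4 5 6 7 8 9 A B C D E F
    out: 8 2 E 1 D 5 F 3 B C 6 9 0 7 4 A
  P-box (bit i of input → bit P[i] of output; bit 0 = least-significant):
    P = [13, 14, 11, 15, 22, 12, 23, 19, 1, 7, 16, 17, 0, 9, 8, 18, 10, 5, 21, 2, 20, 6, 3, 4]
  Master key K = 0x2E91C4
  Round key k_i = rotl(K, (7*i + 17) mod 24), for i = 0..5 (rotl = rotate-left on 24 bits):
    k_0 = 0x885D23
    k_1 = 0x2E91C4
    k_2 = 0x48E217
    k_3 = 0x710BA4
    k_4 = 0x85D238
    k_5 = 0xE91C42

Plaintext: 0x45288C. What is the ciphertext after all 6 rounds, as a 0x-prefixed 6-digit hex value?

0x18FAD2

s_0 = plaintext = 0x45288C
s_1 = Round(s_0, k_0) = 0xF64AB9
s_2 = Round(s_1, k_1) = 0x431C31
s_3 = Round(s_2, k_2) = 0x18A40F
s_4 = Round(s_3, k_3) = 0x7ACCC2
s_5 = Round(s_4, k_4) = 0xB51A58
s_6 = Round(s_5, k_5) = 0x18FAD2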